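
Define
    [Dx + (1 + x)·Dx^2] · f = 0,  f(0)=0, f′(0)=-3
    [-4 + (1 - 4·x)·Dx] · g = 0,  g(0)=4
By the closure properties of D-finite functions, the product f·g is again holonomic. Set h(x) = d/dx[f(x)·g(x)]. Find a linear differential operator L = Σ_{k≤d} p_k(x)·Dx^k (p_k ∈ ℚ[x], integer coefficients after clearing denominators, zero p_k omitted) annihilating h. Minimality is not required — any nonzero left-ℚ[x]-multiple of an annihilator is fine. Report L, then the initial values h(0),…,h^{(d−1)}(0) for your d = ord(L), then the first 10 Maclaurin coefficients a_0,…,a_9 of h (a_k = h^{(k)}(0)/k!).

L = 16 + (10 + 20·x)·Dx + (-1 + 3·x + 4·x^2)·Dx^2  (order 2).
h: a_k = -12, -84, -516, -2740, -13712, -329028/5, -1535524/5, -49136348/35, -221113986/35, -589637044/21, …
ICs: h(0) = -12, h′(0) = -84.

f: a_k = 0, -3, 3/2, -1, 3/4, -3/5, 1/2, -3/7, 3/8, -1/3, …
g: a_k = 4, 16, 64, 256, 1024, 4096, 16384, 65536, 262144, 1048576, …
Sym-product of L_f,L_g gives L₀ (≤ ord 2).
h₀' ⇒ L via d/dx closure of L₀.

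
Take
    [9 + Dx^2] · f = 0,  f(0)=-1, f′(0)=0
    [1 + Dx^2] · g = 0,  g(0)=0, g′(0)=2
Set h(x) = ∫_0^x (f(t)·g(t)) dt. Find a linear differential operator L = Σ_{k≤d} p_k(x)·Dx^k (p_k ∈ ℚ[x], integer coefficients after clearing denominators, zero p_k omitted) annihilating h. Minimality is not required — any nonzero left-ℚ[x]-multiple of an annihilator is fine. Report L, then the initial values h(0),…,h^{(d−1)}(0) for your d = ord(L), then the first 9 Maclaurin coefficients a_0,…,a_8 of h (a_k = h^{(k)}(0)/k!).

f: a_k = -1, 0, 9/2, 0, -27/8, 0, 81/80, 0, -729/4480, …
g: a_k = 0, 2, 0, -1/3, 0, 1/60, 0, -1/2520, 0, …
L₀ := L_f ⊗_s L_g (sym. prod.), ord ≤ 4.
h=∫h₀ ⇒ L = L₀·Dx.
L = 64·Dx + 20·Dx^3 + Dx^5  (order 5).
h: a_k = 0, 0, -1, 0, 7/3, 0, -62/45, 0, 127/315, …
ICs: h(0) = 0, h′(0) = 0, h′′(0) = -2, h′′′(0) = 0, h′′′′(0) = 56.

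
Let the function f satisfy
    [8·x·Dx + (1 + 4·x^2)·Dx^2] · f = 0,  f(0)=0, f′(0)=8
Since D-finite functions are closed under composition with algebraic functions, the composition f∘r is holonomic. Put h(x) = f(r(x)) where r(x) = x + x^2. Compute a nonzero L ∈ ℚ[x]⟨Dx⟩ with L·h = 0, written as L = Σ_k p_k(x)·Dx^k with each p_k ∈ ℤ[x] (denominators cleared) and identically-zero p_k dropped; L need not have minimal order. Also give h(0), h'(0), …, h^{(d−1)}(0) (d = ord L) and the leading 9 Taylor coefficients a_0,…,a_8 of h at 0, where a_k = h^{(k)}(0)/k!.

L = (-2 + 8·x + 32·x^2 + 48·x^3 + 24·x^4)·Dx + (1 + 2·x + 4·x^2 + 16·x^3 + 20·x^4 + 8·x^5)·Dx^2  (order 2).
h: a_k = 0, 8, 8, -32/3, -32, -32/5, 352/3, 1280/7, -256, …
ICs: h(0) = 0, h′(0) = 8.

f: a_k = 0, 8, 0, -32/3, 0, 128/5, 0, -512/7, 0, …
L₀ from L_f via x↦r, Dx↦r'^{-1}Dx.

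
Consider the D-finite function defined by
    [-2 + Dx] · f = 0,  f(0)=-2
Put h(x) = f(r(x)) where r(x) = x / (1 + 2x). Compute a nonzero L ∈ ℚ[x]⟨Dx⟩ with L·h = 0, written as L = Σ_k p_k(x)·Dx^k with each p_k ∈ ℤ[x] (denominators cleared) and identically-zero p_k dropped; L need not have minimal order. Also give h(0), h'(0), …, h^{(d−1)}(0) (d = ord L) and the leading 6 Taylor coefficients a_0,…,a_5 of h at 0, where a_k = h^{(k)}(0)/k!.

f: a_k = -2, -4, -4, -8/3, -4/3, -8/15, …
Change of var in L_f (x↦r) gives L₀.
L = -2 + (1 + 4·x + 4·x^2)·Dx  (order 1).
h: a_k = -2, -4, 4, -8/3, -4/3, 152/15, …
ICs: h(0) = -2.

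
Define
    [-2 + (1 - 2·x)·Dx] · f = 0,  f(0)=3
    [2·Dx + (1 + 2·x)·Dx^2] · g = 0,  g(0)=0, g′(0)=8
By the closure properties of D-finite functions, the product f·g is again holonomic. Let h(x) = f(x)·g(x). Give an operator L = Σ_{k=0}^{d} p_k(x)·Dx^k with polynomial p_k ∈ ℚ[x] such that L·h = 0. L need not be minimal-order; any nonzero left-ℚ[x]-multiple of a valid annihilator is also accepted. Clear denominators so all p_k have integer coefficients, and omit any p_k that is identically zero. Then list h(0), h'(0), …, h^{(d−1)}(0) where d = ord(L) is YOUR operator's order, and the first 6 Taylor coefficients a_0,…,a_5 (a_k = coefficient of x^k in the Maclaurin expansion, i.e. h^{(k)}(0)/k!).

L = 4 + (2 + 12·x)·Dx + (-1 + 4·x^2)·Dx^2  (order 2).
h: a_k = 0, 24, 24, 80, 112, 1504/5, …
ICs: h(0) = 0, h′(0) = 24.

f: a_k = 3, 6, 12, 24, 48, 96, …
g: a_k = 0, 8, -8, 32/3, -16, 128/5, …
Product ⇒ symmetric product L₀, ord ≤ 2.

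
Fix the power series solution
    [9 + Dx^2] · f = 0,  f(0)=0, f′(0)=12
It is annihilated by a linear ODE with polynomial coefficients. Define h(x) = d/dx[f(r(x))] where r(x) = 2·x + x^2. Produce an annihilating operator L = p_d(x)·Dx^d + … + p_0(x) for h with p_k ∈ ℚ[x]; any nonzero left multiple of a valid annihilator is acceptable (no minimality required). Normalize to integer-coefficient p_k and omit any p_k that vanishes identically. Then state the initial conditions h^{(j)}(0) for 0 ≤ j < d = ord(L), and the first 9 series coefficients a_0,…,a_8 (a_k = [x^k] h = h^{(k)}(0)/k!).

f: a_k = 0, 12, 0, -18, 0, 81/10, 0, -243/140, 0, …
L₀ from L_f via x↦r, Dx↦r'^{-1}Dx.
h₀' ⇒ L via d/dx closure of L₀.
L = (39 + 144·x + 216·x^2 + 144·x^3 + 36·x^4) + (-3 - 3·x)·Dx + (1 + 2·x + x^2)·Dx^2  (order 2).
h: a_k = 24, 24, -432, -864, 756, 3780, 14904/5, -18144/5, -306909/35, …
ICs: h(0) = 24, h′(0) = 24.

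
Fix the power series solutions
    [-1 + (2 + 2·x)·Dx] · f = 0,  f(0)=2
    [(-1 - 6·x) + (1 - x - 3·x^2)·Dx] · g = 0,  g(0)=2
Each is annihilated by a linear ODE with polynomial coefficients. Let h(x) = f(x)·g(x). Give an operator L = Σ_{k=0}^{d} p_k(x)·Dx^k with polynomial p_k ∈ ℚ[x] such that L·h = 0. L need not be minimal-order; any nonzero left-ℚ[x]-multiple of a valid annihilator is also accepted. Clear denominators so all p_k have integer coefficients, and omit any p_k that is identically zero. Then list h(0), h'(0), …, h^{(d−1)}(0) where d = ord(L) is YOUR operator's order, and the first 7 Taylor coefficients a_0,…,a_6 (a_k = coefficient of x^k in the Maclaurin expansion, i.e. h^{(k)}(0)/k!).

L = (3 + 13·x + 9·x^2) + (-2 + 8·x^2 + 6·x^3)·Dx  (order 1).
h: a_k = 4, 6, 35/2, 143/4, 2819/32, 12509/64, 117671/256, …
ICs: h(0) = 4.

f: a_k = 2, 1, -1/4, 1/8, -5/64, 7/128, -21/512, …
g: a_k = 2, 2, 8, 14, 38, 80, 194, …
Sym-product of L_f,L_g gives L₀ (≤ ord 1).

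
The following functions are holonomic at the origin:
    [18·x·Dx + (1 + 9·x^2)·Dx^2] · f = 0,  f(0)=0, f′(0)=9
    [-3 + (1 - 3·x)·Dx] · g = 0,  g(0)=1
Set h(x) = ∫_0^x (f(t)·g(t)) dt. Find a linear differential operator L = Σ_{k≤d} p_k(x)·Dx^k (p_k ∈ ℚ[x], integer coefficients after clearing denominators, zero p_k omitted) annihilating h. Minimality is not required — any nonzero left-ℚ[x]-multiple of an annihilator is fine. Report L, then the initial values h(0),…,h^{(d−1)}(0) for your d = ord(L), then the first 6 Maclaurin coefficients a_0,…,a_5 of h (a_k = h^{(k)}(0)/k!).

f: a_k = 0, 9, 0, -27, 0, 729/5, …
g: a_k = 1, 3, 9, 27, 81, 243, …
Product ⇒ symmetric product L₀, ord ≤ 2.
Integrate: L := L₀·Dx.
L = 54·x·Dx + (6 - 18·x + 108·x^2)·Dx^2 + (-1 + 3·x - 9·x^2 + 27·x^3)·Dx^3  (order 3).
h: a_k = 0, 0, 9/2, 9, 27/2, 162/5, …
ICs: h(0) = 0, h′(0) = 0, h′′(0) = 9.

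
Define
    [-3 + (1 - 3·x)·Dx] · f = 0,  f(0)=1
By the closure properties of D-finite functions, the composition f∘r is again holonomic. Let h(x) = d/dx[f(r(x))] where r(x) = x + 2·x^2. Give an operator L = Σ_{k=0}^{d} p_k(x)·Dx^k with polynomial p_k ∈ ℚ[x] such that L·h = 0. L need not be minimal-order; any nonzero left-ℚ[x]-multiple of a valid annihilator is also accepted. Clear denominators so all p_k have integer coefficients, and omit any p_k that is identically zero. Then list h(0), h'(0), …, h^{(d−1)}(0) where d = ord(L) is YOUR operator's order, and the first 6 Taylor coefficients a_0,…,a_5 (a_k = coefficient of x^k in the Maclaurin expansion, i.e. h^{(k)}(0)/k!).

L = (10 + 36·x + 72·x^2) + (-1 - x + 18·x^2 + 24·x^3)·Dx  (order 1).
h: a_k = 3, 30, 189, 1116, 6075, 31914, …
ICs: h(0) = 3.

f: a_k = 1, 3, 9, 27, 81, 243, …
L₀ from L_f via x↦r, Dx↦r'^{-1}Dx.
h=h₀': d/dx-closure on L₀ ⇒ L.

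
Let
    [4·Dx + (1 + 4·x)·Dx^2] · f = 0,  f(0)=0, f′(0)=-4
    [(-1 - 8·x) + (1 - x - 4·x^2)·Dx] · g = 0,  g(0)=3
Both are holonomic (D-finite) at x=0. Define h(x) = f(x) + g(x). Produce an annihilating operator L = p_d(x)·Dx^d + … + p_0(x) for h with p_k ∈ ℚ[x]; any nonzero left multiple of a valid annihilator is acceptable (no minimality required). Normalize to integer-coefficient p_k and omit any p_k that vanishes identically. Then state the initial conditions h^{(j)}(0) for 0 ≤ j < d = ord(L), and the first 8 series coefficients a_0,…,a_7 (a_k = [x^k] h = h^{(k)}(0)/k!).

f: a_k = 0, -4, 8, -64/3, 64, -1024/5, 2048/3, -16384/7, …
g: a_k = 3, 3, 15, 27, 87, 195, 543, 1323, …
Weyl lclm of L_f,L_g ⇒ L₀ (ord ≤ 3).
L = (-268 - 1616·x - 5504·x^2 - 4608·x^3 - 6144·x^4)·Dx + (-11 - 360·x - 3008·x^2 - 7680·x^3 - 9472·x^4 - 10240·x^5)·Dx^2 + (7 + 67·x + 154·x^2 - 136·x^3 - 928·x^4 - 2176·x^5 - 2048·x^6)·Dx^3  (order 3).
h: a_k = 3, -1, 23, 17/3, 151, -49/5, 3677/3, -7123/7, …
ICs: h(0) = 3, h′(0) = -1, h′′(0) = 46.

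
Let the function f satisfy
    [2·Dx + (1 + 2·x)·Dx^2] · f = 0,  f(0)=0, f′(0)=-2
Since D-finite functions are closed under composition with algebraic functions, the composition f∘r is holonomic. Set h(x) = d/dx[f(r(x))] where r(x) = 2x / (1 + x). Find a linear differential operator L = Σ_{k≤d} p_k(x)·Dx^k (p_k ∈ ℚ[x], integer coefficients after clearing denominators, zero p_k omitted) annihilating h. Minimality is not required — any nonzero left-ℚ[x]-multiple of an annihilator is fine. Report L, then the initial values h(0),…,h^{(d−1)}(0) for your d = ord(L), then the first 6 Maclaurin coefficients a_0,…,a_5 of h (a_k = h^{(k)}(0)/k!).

f: a_k = 0, -2, 2, -8/3, 4, -32/5, …
h₀=f(r): pull back L_f along r ⇒ L₀.
h=h₀': d/dx-closure on L₀ ⇒ L.
L = (6 + 10·x) + (1 + 6·x + 5·x^2)·Dx  (order 1).
h: a_k = -4, 24, -124, 624, -3124, 15624, …
ICs: h(0) = -4.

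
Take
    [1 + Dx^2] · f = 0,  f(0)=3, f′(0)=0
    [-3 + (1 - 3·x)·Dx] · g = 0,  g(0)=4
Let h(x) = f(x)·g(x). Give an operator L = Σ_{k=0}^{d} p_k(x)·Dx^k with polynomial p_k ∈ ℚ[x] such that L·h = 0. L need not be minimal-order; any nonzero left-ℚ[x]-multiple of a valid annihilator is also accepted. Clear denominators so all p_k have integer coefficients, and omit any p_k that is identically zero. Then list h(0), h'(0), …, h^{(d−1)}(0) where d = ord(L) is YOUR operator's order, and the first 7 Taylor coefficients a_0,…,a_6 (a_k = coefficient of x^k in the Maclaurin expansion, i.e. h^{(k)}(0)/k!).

f: a_k = 3, 0, -3/2, 0, 1/8, 0, -1/240, …
g: a_k = 4, 12, 36, 108, 324, 972, 2916, …
f·g: L₀ = L_f ⊗_s L_g, ord ≤ 2·1.
L = (-1 + 3·x) + 6·Dx + (-1 + 3·x)·Dx^2  (order 2).
h: a_k = 12, 36, 102, 306, 1837/2, 5511/2, 495989/60, …
ICs: h(0) = 12, h′(0) = 36.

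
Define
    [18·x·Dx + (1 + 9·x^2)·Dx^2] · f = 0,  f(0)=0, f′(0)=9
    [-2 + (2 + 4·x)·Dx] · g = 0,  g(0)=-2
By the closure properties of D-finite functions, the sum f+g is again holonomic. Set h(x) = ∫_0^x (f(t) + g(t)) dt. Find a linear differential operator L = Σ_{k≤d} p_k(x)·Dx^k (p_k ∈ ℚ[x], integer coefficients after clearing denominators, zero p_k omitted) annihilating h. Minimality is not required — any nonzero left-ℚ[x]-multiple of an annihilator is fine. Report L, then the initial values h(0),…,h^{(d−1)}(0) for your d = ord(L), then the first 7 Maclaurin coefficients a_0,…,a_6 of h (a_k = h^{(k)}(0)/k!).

L = (-36 - 180·x + 972·x^2 + 972·x^3)·Dx^2 + (-42 - 144·x + 720·x^2 + 3888·x^3 + 3402·x^4)·Dx^3 + (-2 + 32·x + 108·x^2 + 396·x^3 + 1134·x^4 + 972·x^5)·Dx^4  (order 4).
h: a_k = 0, -2, 7/2, 1/3, -7, 1/4, 2881/120, …
ICs: h(0) = 0, h′(0) = -2, h′′(0) = 7, h′′′(0) = 2.

f: a_k = 0, 9, 0, -27, 0, 729/5, 0, …
g: a_k = -2, -2, 1, -1, 5/4, -7/4, 21/8, …
h₀=f+g: left-lcm gives L₀, ord ≤ 3.
∫: right-multiply L₀ by Dx.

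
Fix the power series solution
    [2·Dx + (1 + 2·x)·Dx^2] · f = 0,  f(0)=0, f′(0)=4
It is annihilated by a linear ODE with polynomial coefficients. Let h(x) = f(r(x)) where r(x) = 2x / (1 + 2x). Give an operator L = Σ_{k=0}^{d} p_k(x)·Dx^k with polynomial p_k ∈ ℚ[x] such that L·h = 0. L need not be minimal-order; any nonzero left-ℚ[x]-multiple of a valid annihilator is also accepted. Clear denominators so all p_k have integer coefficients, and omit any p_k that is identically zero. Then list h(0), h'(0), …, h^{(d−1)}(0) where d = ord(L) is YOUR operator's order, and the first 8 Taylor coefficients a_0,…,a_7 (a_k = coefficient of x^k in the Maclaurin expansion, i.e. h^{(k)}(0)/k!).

f: a_k = 0, 4, -4, 16/3, -8, 64/5, -64/3, 256/7, …
h₀=f(r): pull back L_f along r ⇒ L₀.
L = (8 + 24·x)·Dx + (1 + 8·x + 12·x^2)·Dx^2  (order 2).
h: a_k = 0, 8, -32, 416/3, -640, 15488/5, -46592/3, 559616/7, …
ICs: h(0) = 0, h′(0) = 8.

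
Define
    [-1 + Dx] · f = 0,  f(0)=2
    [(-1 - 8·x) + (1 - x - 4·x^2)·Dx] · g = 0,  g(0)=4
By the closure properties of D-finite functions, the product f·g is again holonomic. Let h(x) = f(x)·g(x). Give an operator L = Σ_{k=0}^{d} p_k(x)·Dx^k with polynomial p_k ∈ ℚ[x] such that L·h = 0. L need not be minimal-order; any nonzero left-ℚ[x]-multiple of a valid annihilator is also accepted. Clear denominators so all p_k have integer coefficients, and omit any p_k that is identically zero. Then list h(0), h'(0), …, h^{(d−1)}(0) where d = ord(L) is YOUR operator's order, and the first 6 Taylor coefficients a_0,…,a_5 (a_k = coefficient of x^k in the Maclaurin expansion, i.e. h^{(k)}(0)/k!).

L = (2 + 7·x - 4·x^2) + (-1 + x + 4·x^2)·Dx  (order 1).
h: a_k = 8, 16, 52, 352/3, 977/3, 11926/15, …
ICs: h(0) = 8.

f: a_k = 2, 2, 1, 1/3, 1/12, 1/60, …
g: a_k = 4, 4, 20, 36, 116, 260, …
h₀=f·g: eliminate ⇒ L₀, order ≤ 1·1.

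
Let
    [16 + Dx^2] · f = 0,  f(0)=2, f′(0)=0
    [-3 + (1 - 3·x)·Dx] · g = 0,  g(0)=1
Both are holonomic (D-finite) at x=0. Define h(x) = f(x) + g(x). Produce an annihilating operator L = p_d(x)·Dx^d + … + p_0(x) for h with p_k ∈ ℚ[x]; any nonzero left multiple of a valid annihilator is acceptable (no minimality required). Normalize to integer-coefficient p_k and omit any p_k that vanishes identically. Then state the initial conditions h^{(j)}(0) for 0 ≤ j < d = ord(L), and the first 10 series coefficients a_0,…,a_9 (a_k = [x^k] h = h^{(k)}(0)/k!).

L = (-1680 + 2304·x - 3456·x^2) + (272 - 1584·x + 3456·x^2 - 3456·x^3)·Dx + (-105 + 144·x - 216·x^2)·Dx^2 + (17 - 99·x + 216·x^2 - 216·x^3)·Dx^3  (order 3).
h: a_k = 3, 3, -7, 27, 307/3, 243, 32293/45, 2187, 2067739/315, 19683, …
ICs: h(0) = 3, h′(0) = 3, h′′(0) = -14.

f: a_k = 2, 0, -16, 0, 64/3, 0, -512/45, 0, 1024/315, 0, …
g: a_k = 1, 3, 9, 27, 81, 243, 729, 2187, 6561, 19683, …
Weyl lclm of L_f,L_g ⇒ L₀ (ord ≤ 3).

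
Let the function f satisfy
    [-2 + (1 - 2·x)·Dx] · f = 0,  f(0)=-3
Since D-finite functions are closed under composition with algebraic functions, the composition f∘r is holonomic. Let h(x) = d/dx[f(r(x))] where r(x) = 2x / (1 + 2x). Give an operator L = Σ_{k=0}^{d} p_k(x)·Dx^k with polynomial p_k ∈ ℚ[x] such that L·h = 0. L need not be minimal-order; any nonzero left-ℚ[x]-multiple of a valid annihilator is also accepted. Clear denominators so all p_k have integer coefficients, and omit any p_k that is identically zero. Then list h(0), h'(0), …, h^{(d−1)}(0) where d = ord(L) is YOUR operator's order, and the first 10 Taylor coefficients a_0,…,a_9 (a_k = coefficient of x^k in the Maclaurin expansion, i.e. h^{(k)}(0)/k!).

L = 4 + (-1 + 2·x)·Dx  (order 1).
h: a_k = -12, -48, -144, -384, -960, -2304, -5376, -12288, -27648, -61440, …
ICs: h(0) = -12.

f: a_k = -3, -6, -12, -24, -48, -96, -192, -384, -768, -1536, …
h₀=f(r): pull back L_f along r ⇒ L₀.
Differentiate: ansatz ord ≤ ord L₀ ⇒ L.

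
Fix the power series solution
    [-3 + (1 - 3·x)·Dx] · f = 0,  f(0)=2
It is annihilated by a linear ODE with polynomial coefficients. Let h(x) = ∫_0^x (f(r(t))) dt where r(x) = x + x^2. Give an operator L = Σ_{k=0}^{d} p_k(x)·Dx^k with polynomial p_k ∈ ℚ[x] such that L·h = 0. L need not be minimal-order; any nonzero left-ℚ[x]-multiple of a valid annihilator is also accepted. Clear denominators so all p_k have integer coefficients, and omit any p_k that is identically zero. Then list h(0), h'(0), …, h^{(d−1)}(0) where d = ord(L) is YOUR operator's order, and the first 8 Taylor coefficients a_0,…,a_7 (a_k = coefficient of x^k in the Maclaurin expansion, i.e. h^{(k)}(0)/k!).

L = (3 + 6·x)·Dx + (-1 + 3·x + 3·x^2)·Dx^2  (order 2).
h: a_k = 0, 2, 3, 8, 45/2, 342/5, 216, 702, …
ICs: h(0) = 0, h′(0) = 2.

f: a_k = 2, 6, 18, 54, 162, 486, 1458, 4374, …
Substitute x→r, Dx→(1/r')Dx; clear ⇒ L₀.
h=∫h₀ ⇒ L = L₀·Dx.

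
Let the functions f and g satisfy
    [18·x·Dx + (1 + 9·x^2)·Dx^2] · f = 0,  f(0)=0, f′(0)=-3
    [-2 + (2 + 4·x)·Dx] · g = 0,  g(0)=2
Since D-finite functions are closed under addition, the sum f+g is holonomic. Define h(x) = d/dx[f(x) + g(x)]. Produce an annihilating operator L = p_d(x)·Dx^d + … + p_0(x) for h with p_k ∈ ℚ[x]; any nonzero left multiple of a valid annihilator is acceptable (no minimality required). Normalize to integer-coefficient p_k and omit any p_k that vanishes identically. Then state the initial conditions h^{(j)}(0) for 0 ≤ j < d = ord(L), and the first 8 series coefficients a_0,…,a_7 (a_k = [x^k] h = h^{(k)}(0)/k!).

f: a_k = 0, -3, 0, 9, 0, -243/5, 0, 2187/7, …
g: a_k = 2, 2, -1, 1, -5/4, 7/4, -21/8, 33/8, …
Sum ⇒ L₀ = lclm(L_f,L_g) in ℚ(x)⟨Dx⟩.
Derive L from L₀ (diff closure).
L = (-36 - 180·x + 972·x^2 + 972·x^3) + (-42 - 144·x + 720·x^2 + 3888·x^3 + 3402·x^4)·Dx + (-2 + 32·x + 108·x^2 + 396·x^3 + 1134·x^4 + 972·x^5)·Dx^2  (order 2).
h: a_k = -1, -2, 30, -5, -937/4, -63/4, 17727/8, -429/8, …
ICs: h(0) = -1, h′(0) = -2.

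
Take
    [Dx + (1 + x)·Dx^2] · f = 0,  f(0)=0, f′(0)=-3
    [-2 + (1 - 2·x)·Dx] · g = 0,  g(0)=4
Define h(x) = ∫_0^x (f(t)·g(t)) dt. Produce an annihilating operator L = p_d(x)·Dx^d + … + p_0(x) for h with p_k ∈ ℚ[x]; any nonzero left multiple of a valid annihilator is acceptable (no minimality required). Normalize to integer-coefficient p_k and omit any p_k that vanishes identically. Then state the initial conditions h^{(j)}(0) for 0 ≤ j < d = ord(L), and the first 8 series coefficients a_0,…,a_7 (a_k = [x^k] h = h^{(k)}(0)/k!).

L = 2·Dx + (3 + 6·x)·Dx^2 + (-1 + x + 2·x^2)·Dx^3  (order 3).
h: a_k = 0, 0, -6, -6, -10, -77/5, -391/15, -222/5, …
ICs: h(0) = 0, h′(0) = 0, h′′(0) = -12.

f: a_k = 0, -3, 3/2, -1, 3/4, -3/5, 1/2, -3/7, …
g: a_k = 4, 8, 16, 32, 64, 128, 256, 512, …
f·g: L₀ = L_f ⊗_s L_g, ord ≤ 2·1.
Integrate: L := L₀·Dx.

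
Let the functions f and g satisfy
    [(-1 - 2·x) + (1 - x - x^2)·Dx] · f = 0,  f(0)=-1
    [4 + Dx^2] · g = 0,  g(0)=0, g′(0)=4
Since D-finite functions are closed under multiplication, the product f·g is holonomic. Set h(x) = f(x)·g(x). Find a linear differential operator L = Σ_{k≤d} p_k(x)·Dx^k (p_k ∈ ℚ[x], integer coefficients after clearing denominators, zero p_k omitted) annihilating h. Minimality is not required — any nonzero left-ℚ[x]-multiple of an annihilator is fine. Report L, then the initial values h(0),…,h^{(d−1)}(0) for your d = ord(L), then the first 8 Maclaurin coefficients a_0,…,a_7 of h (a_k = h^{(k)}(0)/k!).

f: a_k = -1, -1, -2, -3, -5, -8, -13, -21, …
g: a_k = 0, 4, 0, -8/3, 0, 8/15, 0, -16/315, …
f·g: L₀ = L_f ⊗_s L_g, ord ≤ 1·2.
L = (-2 + 4·x + 4·x^2) + (2 + 4·x)·Dx + (-1 + x + x^2)·Dx^2  (order 2).
h: a_k = 0, -4, -4, -16/3, -28/3, -76/5, -368/15, -2500/63, …
ICs: h(0) = 0, h′(0) = -4.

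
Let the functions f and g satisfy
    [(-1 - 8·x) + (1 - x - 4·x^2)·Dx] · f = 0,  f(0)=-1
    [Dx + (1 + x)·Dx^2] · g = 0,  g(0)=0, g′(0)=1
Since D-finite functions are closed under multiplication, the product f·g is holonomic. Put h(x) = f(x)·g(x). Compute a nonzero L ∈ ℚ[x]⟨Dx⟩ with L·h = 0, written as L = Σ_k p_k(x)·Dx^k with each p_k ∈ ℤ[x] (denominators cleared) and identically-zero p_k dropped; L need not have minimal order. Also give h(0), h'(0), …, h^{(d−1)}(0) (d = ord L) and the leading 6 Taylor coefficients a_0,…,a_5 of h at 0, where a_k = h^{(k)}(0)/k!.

f: a_k = -1, -1, -5, -9, -29, -65, …
g: a_k = 0, 1, -1/2, 1/3, -1/4, 1/5, …
h₀=f·g: eliminate ⇒ L₀, order ≤ 1·2.
L = (9 + 16·x) + (1 + 19·x + 20·x^2)·Dx + (-1 + 5·x^2 + 4·x^3)·Dx^2  (order 2).
h: a_k = 0, -1, -1/2, -29/6, -79/12, -1567/60, …
ICs: h(0) = 0, h′(0) = -1.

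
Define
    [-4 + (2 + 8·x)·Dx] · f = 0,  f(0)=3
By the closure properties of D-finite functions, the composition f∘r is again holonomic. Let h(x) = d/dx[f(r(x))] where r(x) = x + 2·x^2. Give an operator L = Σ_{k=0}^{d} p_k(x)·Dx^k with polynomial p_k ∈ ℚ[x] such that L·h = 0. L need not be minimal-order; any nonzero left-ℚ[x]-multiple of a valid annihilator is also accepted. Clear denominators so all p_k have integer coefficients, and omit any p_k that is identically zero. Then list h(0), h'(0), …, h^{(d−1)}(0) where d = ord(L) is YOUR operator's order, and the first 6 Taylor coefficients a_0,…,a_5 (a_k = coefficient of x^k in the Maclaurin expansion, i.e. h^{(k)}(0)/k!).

L = 2 + (-1 - 8·x - 24·x^2 - 32·x^3)·Dx  (order 1).
h: a_k = 6, 12, -36, 72, -60, -216, …
ICs: h(0) = 6.

f: a_k = 3, 6, -6, 12, -30, 84, …
L₀ from L_f via x↦r, Dx↦r'^{-1}Dx.
Differentiate: ansatz ord ≤ ord L₀ ⇒ L.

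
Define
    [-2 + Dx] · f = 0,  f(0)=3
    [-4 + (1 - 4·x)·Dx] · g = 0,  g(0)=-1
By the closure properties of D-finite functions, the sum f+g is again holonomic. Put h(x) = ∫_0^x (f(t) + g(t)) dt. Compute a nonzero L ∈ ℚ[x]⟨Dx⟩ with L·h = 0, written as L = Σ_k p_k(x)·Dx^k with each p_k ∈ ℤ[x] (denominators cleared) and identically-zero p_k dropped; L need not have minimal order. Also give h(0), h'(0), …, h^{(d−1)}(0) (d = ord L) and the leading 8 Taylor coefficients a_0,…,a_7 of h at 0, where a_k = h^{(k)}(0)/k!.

f: a_k = 3, 6, 6, 4, 2, 4/5, 4/15, 8/105, …
g: a_k = -1, -4, -16, -64, -256, -1024, -4096, -16384, …
Sum ⇒ L₀ = lclm(L_f,L_g) in ℚ(x)⟨Dx⟩.
h=∫h₀ ⇒ L = L₀·Dx.
L = (24 + 32·x)·Dx + (-14 - 16·x + 32·x^2)·Dx^2 + (1 - 16·x^2)·Dx^3  (order 3).
h: a_k = 0, 2, 1, -10/3, -15, -254/5, -2558/15, -61436/105, …
ICs: h(0) = 0, h′(0) = 2, h′′(0) = 2.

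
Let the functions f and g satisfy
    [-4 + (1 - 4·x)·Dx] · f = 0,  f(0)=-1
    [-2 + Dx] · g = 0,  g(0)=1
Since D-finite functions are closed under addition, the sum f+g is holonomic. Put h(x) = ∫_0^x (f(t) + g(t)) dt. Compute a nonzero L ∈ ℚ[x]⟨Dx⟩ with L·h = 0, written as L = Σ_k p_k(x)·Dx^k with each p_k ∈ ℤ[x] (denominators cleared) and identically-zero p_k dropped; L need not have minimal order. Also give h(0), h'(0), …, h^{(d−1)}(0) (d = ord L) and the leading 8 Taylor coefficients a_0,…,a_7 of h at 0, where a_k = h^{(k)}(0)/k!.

f: a_k = -1, -4, -16, -64, -256, -1024, -4096, -16384, …
g: a_k = 1, 2, 2, 4/3, 2/3, 4/15, 4/45, 8/315, …
h₀=f+g: left-lcm gives L₀, ord ≤ 2.
h=∫h₀ ⇒ L = L₀·Dx.
L = (-24 - 32·x)·Dx + (14 + 16·x - 32·x^2)·Dx^2 + (-1 + 16·x^2)·Dx^3  (order 3).
h: a_k = 0, 0, -1, -14/3, -47/3, -766/15, -7678/45, -184316/315, …
ICs: h(0) = 0, h′(0) = 0, h′′(0) = -2.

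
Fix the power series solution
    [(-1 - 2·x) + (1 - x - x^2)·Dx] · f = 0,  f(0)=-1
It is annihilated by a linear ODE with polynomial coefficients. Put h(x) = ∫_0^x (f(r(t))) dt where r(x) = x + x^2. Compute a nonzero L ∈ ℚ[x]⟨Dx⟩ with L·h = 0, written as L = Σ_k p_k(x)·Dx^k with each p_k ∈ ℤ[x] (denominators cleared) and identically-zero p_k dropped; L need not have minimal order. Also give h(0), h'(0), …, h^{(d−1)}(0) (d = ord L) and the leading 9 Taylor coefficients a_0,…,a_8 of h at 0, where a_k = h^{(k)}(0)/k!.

f: a_k = -1, -1, -2, -3, -5, -8, -13, -21, -34, …
L₀ from L_f via x↦r, Dx↦r'^{-1}Dx.
h=∫₀ˣh₀: take L = L₀·Dx.
L = (1 + 4·x + 6·x^2 + 4·x^3)·Dx + (-1 + x + 2·x^2 + 2·x^3 + x^4)·Dx^2  (order 2).
h: a_k = 0, -1, -1/2, -1, -7/4, -16/5, -37/6, -86/7, -199/8, …
ICs: h(0) = 0, h′(0) = -1.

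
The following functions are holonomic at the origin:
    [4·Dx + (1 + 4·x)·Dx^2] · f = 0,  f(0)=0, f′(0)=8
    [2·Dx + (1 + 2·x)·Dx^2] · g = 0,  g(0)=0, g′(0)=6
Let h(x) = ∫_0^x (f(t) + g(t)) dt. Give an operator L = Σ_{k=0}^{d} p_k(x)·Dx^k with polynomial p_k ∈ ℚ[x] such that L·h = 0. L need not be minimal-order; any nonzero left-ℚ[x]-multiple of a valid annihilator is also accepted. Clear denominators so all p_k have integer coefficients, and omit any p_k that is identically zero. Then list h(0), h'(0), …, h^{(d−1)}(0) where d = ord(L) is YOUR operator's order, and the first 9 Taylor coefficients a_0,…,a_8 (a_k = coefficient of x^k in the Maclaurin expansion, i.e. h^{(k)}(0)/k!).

L = 16·Dx^2 + (12 + 32·x)·Dx^3 + (1 + 6·x + 8·x^2)·Dx^4  (order 4).
h: a_k = 0, 0, 7, -22/3, 38/3, -28, 1072/15, -4192/21, 592, …
ICs: h(0) = 0, h′(0) = 0, h′′(0) = 14, h′′′(0) = -44.

f: a_k = 0, 8, -16, 128/3, -128, 2048/5, -4096/3, 32768/7, -16384, …
g: a_k = 0, 6, -6, 8, -12, 96/5, -32, 384/7, -96, …
h₀=f+g: left-lcm gives L₀, ord ≤ 4.
∫: right-multiply L₀ by Dx.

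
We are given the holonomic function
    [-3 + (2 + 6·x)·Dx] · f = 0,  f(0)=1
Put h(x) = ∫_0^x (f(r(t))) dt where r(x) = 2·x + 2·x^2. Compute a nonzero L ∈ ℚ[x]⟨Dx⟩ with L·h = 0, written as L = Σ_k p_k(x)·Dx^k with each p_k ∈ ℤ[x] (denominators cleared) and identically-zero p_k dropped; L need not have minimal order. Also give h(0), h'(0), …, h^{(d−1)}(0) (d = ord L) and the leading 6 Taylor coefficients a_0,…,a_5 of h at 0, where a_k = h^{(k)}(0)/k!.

L = (-3 - 6·x)·Dx + (1 + 6·x + 6·x^2)·Dx^2  (order 2).
h: a_k = 0, 1, 3/2, -1/2, 9/8, -117/40, …
ICs: h(0) = 0, h′(0) = 1.

f: a_k = 1, 3/2, -9/8, 27/16, -405/128, 1701/256, …
Substitute x→r, Dx→(1/r')Dx; clear ⇒ L₀.
Integrate: L := L₀·Dx.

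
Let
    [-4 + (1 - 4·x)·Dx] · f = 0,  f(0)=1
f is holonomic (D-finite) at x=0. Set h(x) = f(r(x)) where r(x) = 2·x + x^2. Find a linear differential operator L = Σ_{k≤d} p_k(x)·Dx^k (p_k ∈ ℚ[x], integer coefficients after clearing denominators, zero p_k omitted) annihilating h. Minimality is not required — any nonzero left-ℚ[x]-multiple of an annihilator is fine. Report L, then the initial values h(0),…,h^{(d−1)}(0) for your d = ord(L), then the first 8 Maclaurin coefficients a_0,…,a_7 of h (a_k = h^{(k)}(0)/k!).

f: a_k = 1, 4, 16, 64, 256, 1024, 4096, 16384, …
Change of var in L_f (x↦r) gives L₀.
L = (8 + 8·x) + (-1 + 8·x + 4·x^2)·Dx  (order 1).
h: a_k = 1, 8, 68, 576, 4880, 41344, 350272, 2967552, …
ICs: h(0) = 1.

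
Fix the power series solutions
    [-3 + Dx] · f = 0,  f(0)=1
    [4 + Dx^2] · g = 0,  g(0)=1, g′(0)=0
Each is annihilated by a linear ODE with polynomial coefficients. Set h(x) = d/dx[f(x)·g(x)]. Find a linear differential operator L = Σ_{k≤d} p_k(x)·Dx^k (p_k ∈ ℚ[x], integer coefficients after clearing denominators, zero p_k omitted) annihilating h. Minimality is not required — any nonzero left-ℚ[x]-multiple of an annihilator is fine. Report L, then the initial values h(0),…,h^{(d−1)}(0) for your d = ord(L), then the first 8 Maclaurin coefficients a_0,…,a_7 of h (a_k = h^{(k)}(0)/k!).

L = 13 - 6·Dx + Dx^2  (order 2).
h: a_k = 3, 5, -9/2, -119/6, -199/8, -407/24, -1483/240, -239/5040, …
ICs: h(0) = 3, h′(0) = 5.

f: a_k = 1, 3, 9/2, 9/2, 27/8, 81/40, 81/80, 243/560, …
g: a_k = 1, 0, -2, 0, 2/3, 0, -4/45, 0, …
f·g: L₀ = L_f ⊗_s L_g, ord ≤ 1·2.
h=h₀': d/dx-closure on L₀ ⇒ L.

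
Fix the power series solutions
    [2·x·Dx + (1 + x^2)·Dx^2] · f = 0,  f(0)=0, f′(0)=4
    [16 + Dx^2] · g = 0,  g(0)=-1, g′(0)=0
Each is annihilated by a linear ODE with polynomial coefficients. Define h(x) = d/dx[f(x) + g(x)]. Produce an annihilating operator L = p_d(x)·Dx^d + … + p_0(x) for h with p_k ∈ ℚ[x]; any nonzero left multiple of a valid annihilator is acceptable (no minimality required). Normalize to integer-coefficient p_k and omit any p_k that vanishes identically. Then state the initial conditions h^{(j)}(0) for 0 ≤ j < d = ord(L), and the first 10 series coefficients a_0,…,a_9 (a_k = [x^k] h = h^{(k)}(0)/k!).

L = (64·x + 704·x^3 + 256·x^5) + (112 + 416·x^2 + 432·x^4 + 128·x^6)·Dx + (4·x + 44·x^3 + 16·x^5)·Dx^2 + (7 + 26·x^2 + 27·x^4 + 8·x^6)·Dx^3  (order 3).
h: a_k = 4, 16, -4, -128/3, 4, 512/15, -4, -4096/315, 4, 8192/2835, …
ICs: h(0) = 4, h′(0) = 16, h′′(0) = -8.

f: a_k = 0, 4, 0, -4/3, 0, 4/5, 0, -4/7, 0, 4/9, …
g: a_k = -1, 0, 8, 0, -32/3, 0, 256/45, 0, -512/315, 0, …
f+g: L₀ = lclm(L_f,L_g), ord ≤ 2+2.
h=h₀': d/dx-closure on L₀ ⇒ L.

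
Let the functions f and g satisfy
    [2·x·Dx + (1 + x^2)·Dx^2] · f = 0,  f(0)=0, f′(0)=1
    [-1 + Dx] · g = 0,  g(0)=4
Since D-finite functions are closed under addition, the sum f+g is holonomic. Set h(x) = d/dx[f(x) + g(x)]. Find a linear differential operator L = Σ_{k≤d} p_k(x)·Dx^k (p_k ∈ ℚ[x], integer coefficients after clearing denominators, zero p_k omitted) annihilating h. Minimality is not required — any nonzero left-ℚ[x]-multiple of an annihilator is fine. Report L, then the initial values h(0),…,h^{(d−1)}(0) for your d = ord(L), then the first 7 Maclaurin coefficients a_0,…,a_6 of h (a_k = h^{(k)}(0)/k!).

f: a_k = 0, 1, 0, -1/3, 0, 1/5, 0, …
g: a_k = 4, 4, 2, 2/3, 1/6, 1/30, 1/180, …
h₀=f+g: left-lcm gives L₀, ord ≤ 3.
h=h₀': d/dx-closure on L₀ ⇒ L.
L = (2 - 4·x - 2·x^2) + (-3 + 3·x + x^2 - x^3)·Dx + (1 + x + x^2 + x^3)·Dx^2  (order 2).
h: a_k = 5, 4, 1, 2/3, 7/6, 1/30, -179/180, …
ICs: h(0) = 5, h′(0) = 4.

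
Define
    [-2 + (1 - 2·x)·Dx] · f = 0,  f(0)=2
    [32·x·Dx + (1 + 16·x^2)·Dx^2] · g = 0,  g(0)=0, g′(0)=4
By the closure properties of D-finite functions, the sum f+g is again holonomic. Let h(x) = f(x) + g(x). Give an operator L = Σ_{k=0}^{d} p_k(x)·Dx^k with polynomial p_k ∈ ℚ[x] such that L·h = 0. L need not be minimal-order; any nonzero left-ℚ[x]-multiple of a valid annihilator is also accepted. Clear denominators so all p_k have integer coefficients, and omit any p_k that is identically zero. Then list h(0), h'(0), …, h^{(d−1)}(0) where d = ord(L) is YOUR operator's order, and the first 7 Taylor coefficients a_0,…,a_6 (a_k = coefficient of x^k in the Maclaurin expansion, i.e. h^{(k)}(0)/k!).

L = (-32 + 256·x + 1536·x^2)·Dx + (14 - 32·x - 160·x^2 + 1536·x^3)·Dx^2 + (-1 - 6·x - 96·x^3 + 256·x^4)·Dx^3  (order 3).
h: a_k = 2, 8, 8, -16/3, 32, 1344/5, 128, …
ICs: h(0) = 2, h′(0) = 8, h′′(0) = 16.

f: a_k = 2, 4, 8, 16, 32, 64, 128, …
g: a_k = 0, 4, 0, -64/3, 0, 1024/5, 0, …
h₀=f+g: left-lcm gives L₀, ord ≤ 3.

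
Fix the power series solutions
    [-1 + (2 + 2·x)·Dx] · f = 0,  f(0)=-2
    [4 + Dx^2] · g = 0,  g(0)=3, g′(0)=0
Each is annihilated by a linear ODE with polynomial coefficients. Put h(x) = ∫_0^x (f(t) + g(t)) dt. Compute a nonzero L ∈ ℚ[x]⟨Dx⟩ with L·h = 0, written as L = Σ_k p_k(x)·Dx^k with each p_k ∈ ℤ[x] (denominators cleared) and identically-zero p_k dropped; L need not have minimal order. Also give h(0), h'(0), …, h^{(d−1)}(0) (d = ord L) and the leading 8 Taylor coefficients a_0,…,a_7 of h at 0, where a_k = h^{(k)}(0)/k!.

f: a_k = -2, -1, 1/4, -1/8, 5/64, -7/128, 21/512, -33/1024, …
g: a_k = 3, 0, -6, 0, 2, 0, -4/15, 0, …
L₀ := lclm(L_f,L_g); ord L₀ ≤ 1+2.
Integrate: L := L₀·Dx.
L = (-76 - 128·x - 64·x^2)·Dx + (120 + 376·x + 384·x^2 + 128·x^3)·Dx^2 + (-19 - 32·x - 16·x^2)·Dx^3 + (30 + 94·x + 96·x^2 + 32·x^3)·Dx^4  (order 4).
h: a_k = 0, 1, -1/2, -23/12, -1/32, 133/320, -7/768, -1733/53760, …
ICs: h(0) = 0, h′(0) = 1, h′′(0) = -1, h′′′(0) = -23/2.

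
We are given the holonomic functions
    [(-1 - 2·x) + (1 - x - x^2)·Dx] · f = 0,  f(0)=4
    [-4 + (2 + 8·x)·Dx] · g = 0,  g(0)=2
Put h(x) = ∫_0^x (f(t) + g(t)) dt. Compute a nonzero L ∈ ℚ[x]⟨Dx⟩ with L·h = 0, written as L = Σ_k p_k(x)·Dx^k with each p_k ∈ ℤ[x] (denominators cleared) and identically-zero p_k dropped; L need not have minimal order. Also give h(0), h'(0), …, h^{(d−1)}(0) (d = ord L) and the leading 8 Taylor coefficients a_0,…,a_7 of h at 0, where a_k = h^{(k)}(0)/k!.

L = (-12 - 48·x - 48·x^2 - 40·x^3)·Dx + (8 + 30·x + 114·x^2 + 152·x^3 + 100·x^4)·Dx^2 + (1 - 5·x - 39·x^2 + 6·x^3 + 82·x^4 + 40·x^5)·Dx^3  (order 3).
h: a_k = 0, 6, 4, 4/3, 5, 0, 44/3, -116/7, …
ICs: h(0) = 0, h′(0) = 6, h′′(0) = 8.

f: a_k = 4, 4, 8, 12, 20, 32, 52, 84, …
g: a_k = 2, 4, -4, 8, -20, 56, -168, 528, …
f+g: L₀ = lclm(L_f,L_g), ord ≤ 1+1.
Integrate: L := L₀·Dx.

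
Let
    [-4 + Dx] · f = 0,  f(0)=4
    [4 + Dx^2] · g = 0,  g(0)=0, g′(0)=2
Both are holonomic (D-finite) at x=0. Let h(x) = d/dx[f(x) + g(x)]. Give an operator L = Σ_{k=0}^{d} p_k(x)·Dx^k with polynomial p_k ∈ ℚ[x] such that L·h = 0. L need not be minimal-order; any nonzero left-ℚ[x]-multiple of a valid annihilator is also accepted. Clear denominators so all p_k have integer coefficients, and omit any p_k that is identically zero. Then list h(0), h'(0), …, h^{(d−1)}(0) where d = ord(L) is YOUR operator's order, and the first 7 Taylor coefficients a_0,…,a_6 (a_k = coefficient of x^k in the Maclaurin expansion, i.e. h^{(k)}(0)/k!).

L = 16 - 4·Dx + 4·Dx^2 - Dx^3  (order 3).
h: a_k = 18, 64, 124, 512/3, 172, 2048/15, 4088/45, …
ICs: h(0) = 18, h′(0) = 64, h′′(0) = 248.

f: a_k = 4, 16, 32, 128/3, 128/3, 512/15, 1024/45, …
g: a_k = 0, 2, 0, -4/3, 0, 4/15, 0, …
h₀=f+g: left-lcm gives L₀, ord ≤ 3.
h=h₀': d/dx-closure on L₀ ⇒ L.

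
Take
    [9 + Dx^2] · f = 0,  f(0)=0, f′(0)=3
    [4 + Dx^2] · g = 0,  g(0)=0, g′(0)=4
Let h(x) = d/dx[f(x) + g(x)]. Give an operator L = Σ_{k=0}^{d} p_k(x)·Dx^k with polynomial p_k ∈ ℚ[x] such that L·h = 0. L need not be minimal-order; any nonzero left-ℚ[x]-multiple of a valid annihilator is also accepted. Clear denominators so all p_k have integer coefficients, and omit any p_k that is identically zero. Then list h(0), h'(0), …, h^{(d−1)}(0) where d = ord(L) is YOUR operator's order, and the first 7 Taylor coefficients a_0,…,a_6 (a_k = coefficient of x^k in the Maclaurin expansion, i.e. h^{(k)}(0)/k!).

L = 36 + 13·Dx^2 + Dx^4  (order 4).
h: a_k = 7, 0, -43/2, 0, 307/24, 0, -2443/720, …
ICs: h(0) = 7, h′(0) = 0, h′′(0) = -43, h′′′(0) = 0.

f: a_k = 0, 3, 0, -9/2, 0, 81/40, 0, …
g: a_k = 0, 4, 0, -8/3, 0, 8/15, 0, …
Sum ⇒ L₀ = lclm(L_f,L_g) in ℚ(x)⟨Dx⟩.
Derive L from L₀ (diff closure).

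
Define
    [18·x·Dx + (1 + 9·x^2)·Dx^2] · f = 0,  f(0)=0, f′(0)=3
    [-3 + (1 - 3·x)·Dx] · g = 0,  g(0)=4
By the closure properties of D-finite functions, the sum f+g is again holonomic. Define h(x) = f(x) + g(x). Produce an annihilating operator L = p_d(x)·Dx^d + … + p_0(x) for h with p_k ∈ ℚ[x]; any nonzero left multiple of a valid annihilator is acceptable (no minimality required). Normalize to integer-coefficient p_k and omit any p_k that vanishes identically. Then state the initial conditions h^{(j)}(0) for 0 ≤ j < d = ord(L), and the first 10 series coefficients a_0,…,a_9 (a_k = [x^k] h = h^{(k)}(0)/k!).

f: a_k = 0, 3, 0, -9, 0, 243/5, 0, -2187/7, 0, 2187, …
g: a_k = 4, 12, 36, 108, 324, 972, 2916, 8748, 26244, 78732, …
h₀=f+g: left-lcm gives L₀, ord ≤ 3.
L = (18 - 216·x - 486·x^2)·Dx + (-12 + 18·x - 108·x^2 - 486·x^3)·Dx^2 + (1 - 81·x^4)·Dx^3  (order 3).
h: a_k = 4, 15, 36, 99, 324, 5103/5, 2916, 59049/7, 26244, 80919, …
ICs: h(0) = 4, h′(0) = 15, h′′(0) = 72.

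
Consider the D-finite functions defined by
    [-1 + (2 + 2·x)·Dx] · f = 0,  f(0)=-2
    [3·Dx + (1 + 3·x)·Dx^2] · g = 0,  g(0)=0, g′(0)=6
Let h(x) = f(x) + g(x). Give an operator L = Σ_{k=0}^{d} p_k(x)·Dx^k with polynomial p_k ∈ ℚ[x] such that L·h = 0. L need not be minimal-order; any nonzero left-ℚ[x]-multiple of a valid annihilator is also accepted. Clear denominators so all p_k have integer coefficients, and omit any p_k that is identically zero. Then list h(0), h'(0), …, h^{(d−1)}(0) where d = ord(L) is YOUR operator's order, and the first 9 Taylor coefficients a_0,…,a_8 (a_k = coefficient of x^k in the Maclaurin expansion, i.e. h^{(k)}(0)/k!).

f: a_k = -2, -1, 1/4, -1/8, 5/64, -7/128, 21/512, -33/1024, 429/16384, …
g: a_k = 0, 6, -9, 18, -81/2, 486/5, -243, 4374/7, -6561/4, …
Sum ⇒ L₀ = lclm(L_f,L_g) in ℚ(x)⟨Dx⟩.
L = (27 + 9·x)·Dx + (69 + 126·x + 45·x^2)·Dx^2 + (10 + 46·x + 54·x^2 + 18·x^3)·Dx^3  (order 3).
h: a_k = -2, 5, -35/4, 143/8, -2587/64, 62173/640, -124395/512, 4478745/7168, -26873427/16384, …
ICs: h(0) = -2, h′(0) = 5, h′′(0) = -35/2.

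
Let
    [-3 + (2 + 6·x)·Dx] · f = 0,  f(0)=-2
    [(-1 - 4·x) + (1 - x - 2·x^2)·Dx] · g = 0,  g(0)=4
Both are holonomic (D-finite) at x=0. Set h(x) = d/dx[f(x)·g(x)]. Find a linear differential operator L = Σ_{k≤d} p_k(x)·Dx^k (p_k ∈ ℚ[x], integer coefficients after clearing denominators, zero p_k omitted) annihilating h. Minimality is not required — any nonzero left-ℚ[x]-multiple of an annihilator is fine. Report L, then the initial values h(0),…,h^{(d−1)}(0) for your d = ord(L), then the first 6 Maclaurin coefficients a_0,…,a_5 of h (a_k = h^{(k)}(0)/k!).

f: a_k = -2, -3, 9/4, -27/8, 405/64, -1701/128, …
g: a_k = 4, 4, 12, 20, 44, 84, …
Sym-product of L_f,L_g gives L₀ (≤ ord 1).
Derive L from L₀ (diff closure).
L = (27 + 282·x + 663·x^2 + 660·x^3 + 540·x^4) + (-10 - 42·x - 30·x^2 + 98·x^3 + 312·x^4 + 216·x^5)·Dx  (order 1).
h: a_k = -20, -54, -483/2, -1747/4, -51735/32, -162093/64, …
ICs: h(0) = -20.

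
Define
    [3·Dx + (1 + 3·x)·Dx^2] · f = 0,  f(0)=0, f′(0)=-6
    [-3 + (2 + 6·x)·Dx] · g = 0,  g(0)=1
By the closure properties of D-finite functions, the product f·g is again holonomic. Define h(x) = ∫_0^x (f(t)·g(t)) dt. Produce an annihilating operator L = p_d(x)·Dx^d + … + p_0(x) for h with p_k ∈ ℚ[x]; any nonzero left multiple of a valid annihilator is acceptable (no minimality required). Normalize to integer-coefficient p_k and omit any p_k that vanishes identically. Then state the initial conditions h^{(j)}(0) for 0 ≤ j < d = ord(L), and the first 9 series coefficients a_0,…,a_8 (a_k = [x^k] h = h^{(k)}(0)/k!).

f: a_k = 0, -6, 9, -18, 81/2, -486/5, 243, -4374/7, 6561/4, …
g: a_k = 1, 3/2, -9/8, 27/16, -405/128, 1701/256, -15309/1024, 72171/2048, -2814669/32768, …
h₀=f·g: eliminate ⇒ L₀, order ≤ 2·1.
∫: right-multiply L₀ by Dx.
L = 9·Dx + (4 + 24·x + 36·x^2)·Dx^3  (order 3).
h: a_k = 0, 0, -3, 0, 9/16, -27/20, 1917/640, -7533/1120, 2218347/143360, …
ICs: h(0) = 0, h′(0) = 0, h′′(0) = -6.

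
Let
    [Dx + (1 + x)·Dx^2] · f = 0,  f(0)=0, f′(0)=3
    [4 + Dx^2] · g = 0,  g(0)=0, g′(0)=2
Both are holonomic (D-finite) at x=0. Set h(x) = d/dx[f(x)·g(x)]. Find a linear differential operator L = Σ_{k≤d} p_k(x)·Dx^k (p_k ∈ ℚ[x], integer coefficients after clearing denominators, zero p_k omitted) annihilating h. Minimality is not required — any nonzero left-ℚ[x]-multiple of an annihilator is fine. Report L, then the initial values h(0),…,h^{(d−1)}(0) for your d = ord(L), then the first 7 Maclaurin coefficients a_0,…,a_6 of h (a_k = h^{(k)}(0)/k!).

L = (-56 + 896·x + 4416·x^2 + 8064·x^3 + 7136·x^4 + 3072·x^5 + 512·x^6) + (72 + 776·x + 2080·x^2 + 2400·x^3 + 1280·x^4 + 256·x^5)·Dx + (70 + 824·x + 2780·x^2 + 4416·x^3 + 3664·x^4 + 1536·x^5 + 256·x^6)·Dx^2 + (18 + 194·x + 520·x^2 + 600·x^3 + 320·x^4 + 64·x^5)·Dx^3 + (21 + 150·x + 419·x^2 + 600·x^3 + 470·x^4 + 192·x^5 + 32·x^6)·Dx^4  (order 4).
h: a_k = 0, 12, -9, -8, 5/2, 4, -14/5, …
ICs: h(0) = 0, h′(0) = 12, h′′(0) = -18, h′′′(0) = -48.

f: a_k = 0, 3, -3/2, 1, -3/4, 3/5, -1/2, …
g: a_k = 0, 2, 0, -4/3, 0, 4/15, 0, …
Sym-product of L_f,L_g gives L₀ (≤ ord 4).
Derive L from L₀ (diff closure).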